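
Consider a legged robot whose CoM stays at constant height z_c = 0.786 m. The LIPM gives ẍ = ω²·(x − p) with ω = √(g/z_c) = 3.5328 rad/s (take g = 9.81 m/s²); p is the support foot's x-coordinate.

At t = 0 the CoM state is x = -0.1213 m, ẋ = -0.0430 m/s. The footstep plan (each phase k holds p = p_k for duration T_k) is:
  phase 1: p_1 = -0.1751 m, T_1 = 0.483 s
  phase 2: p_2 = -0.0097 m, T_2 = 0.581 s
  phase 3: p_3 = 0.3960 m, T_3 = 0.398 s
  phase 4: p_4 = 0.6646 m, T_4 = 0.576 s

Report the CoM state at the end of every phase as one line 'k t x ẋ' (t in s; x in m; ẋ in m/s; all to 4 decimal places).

1 0.4830 -0.0545 0.3839
2 1.0640 0.2294 0.9141
3 1.4620 0.5318 0.8479
4 2.0380 1.0502 1.5346

phase 1: p=-0.1751, T=0.483, ωT=1.706342, cosh=2.845152, sinh=2.663624; start (x,ẋ)=(-0.121300, -0.043000) → end (x,ẋ)=(-0.054452, 0.383919)
phase 2: p=-0.0097, T=0.581, ωT=2.052557, cosh=3.958097, sinh=3.829691; start (x,ẋ)=(-0.054452, 0.383919) → end (x,ẋ)=(0.229352, 0.914122)
phase 3: p=0.3960, T=0.398, ωT=1.406054, cosh=2.162467, sinh=1.917359; start (x,ẋ)=(0.229352, 0.914122) → end (x,ẋ)=(0.531752, 0.847946)
phase 4: p=0.6646, T=0.576, ωT=2.034893, cosh=3.891063, sinh=3.760369; start (x,ẋ)=(0.531752, 0.847946) → end (x,ẋ)=(1.050247, 1.534574)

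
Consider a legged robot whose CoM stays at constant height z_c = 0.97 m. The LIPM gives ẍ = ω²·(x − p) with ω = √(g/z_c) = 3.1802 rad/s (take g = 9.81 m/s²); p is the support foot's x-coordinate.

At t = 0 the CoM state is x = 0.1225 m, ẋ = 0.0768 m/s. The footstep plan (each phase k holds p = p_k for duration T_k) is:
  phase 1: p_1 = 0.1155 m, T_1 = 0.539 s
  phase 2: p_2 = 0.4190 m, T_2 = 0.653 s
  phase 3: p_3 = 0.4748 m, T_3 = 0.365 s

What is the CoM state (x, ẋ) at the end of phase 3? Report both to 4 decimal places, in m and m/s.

phase 1: p=0.1155, T=0.539, ωT=1.714128, cosh=2.865976, sinh=2.685855; start (x,ẋ)=(0.122500, 0.076800) → end (x,ẋ)=(0.200424, 0.279898)
phase 2: p=0.4190, T=0.653, ωT=2.076671, cosh=4.051605, sinh=3.926258; start (x,ẋ)=(0.200424, 0.279898) → end (x,ẋ)=(-0.121024, -1.595171)
phase 3: p=0.4748, T=0.365, ωT=1.160773, cosh=1.752822, sinh=1.439578; start (x,ẋ)=(-0.121024, -1.595171) → end (x,ẋ)=(-1.291659, -5.523822)

x = -1.2917, ẋ = -5.5238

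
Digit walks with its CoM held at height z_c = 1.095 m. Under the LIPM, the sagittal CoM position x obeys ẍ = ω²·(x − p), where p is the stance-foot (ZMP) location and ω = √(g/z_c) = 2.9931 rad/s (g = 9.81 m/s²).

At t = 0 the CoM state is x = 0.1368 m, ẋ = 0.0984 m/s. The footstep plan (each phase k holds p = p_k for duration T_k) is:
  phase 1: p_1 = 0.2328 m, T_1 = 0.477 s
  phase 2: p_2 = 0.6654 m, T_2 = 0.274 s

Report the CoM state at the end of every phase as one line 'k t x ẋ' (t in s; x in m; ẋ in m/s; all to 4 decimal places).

phase 1: p=0.2328, T=0.477, ωT=1.427709, cosh=2.204497, sinh=1.964639; start (x,ẋ)=(0.136800, 0.098400) → end (x,ẋ)=(0.085757, -0.347592)
phase 2: p=0.6654, T=0.274, ωT=0.820109, cosh=1.355566, sinh=0.915182; start (x,ẋ)=(0.085757, -0.347592) → end (x,ẋ)=(-0.226625, -2.058961)

1 0.4770 0.0858 -0.3476
2 0.7510 -0.2266 -2.0590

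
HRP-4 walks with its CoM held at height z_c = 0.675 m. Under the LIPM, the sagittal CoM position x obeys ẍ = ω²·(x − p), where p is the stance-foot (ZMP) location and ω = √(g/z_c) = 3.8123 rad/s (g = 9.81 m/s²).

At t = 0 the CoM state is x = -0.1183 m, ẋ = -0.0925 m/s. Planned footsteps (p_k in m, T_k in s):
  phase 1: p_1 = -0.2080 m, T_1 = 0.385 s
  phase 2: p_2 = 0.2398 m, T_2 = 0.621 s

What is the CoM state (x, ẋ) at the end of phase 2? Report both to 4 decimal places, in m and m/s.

phase 1: p=-0.2080, T=0.385, ωT=1.467736, cosh=2.284922, sinh=2.054475; start (x,ẋ)=(-0.118300, -0.092500) → end (x,ẋ)=(-0.052891, 0.491200)
phase 2: p=0.2398, T=0.621, ωT=2.367438, cosh=5.381872, sinh=5.288152; start (x,ẋ)=(-0.052891, 0.491200) → end (x,ẋ)=(-0.654070, -3.257089)

x = -0.6541, ẋ = -3.2571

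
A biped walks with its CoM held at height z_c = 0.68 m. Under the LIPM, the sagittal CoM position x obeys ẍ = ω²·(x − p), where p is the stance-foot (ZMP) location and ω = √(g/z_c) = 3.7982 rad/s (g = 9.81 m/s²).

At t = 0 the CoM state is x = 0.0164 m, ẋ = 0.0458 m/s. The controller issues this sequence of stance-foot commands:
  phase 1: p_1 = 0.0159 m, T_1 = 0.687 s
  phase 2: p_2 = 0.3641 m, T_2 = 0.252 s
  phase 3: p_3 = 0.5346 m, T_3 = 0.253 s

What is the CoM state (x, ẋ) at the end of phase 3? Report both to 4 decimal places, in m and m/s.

x = -0.3508, ẋ = -2.9205

phase 1: p=0.0159, T=0.687, ωT=2.609363, cosh=6.831989, sinh=6.758408; start (x,ẋ)=(0.016400, 0.045800) → end (x,ẋ)=(0.100811, 0.325740)
phase 2: p=0.3641, T=0.252, ωT=0.957146, cosh=1.494121, sinh=1.110134; start (x,ẋ)=(0.100811, 0.325740) → end (x,ẋ)=(0.065922, -0.623465)
phase 3: p=0.5346, T=0.253, ωT=0.960945, cosh=1.498348, sinh=1.115817; start (x,ẋ)=(0.065922, -0.623465) → end (x,ẋ)=(-0.350802, -2.920471)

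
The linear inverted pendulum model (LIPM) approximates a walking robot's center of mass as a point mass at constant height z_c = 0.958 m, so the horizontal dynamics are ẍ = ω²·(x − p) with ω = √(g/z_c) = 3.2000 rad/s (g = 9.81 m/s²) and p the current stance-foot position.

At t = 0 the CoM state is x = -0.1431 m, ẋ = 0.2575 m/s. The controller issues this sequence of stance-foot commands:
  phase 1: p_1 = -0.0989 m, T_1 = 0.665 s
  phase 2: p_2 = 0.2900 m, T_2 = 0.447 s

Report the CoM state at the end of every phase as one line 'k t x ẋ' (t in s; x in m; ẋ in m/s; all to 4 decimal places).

phase 1: p=-0.0989, T=0.665, ωT=2.128000, cosh=4.258565, sinh=4.139489; start (x,ẋ)=(-0.143100, 0.257500) → end (x,ẋ)=(0.045971, 0.511091)
phase 2: p=0.2900, T=0.447, ωT=1.430400, cosh=2.209792, sinh=1.970579; start (x,ẋ)=(0.045971, 0.511091) → end (x,ẋ)=(0.065479, -0.409406)

1 0.6650 0.0460 0.5111
2 1.1120 0.0655 -0.4094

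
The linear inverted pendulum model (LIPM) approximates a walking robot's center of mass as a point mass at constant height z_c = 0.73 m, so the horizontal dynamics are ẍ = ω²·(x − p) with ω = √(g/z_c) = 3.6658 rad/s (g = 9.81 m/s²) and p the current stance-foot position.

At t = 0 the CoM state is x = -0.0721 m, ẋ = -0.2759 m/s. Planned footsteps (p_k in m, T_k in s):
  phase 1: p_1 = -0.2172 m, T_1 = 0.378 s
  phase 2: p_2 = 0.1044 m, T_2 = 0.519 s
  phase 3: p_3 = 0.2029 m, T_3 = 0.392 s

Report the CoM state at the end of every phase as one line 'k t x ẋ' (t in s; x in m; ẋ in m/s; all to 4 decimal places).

1 0.3780 -0.0501 0.4107
2 0.8970 -0.0577 -0.4484
3 1.2890 -0.6191 -2.8929

phase 1: p=-0.2172, T=0.378, ωT=1.385672, cosh=2.123834, sinh=1.873679; start (x,ẋ)=(-0.072100, -0.275900) → end (x,ẋ)=(-0.050051, 0.410658)
phase 2: p=0.1044, T=0.519, ωT=1.902550, cosh=3.426077, sinh=3.276889; start (x,ẋ)=(-0.050051, 0.410658) → end (x,ẋ)=(-0.057670, -0.448382)
phase 3: p=0.2029, T=0.392, ωT=1.436994, cosh=2.222833, sinh=1.985192; start (x,ẋ)=(-0.057670, -0.448382) → end (x,ẋ)=(-0.619121, -2.892926)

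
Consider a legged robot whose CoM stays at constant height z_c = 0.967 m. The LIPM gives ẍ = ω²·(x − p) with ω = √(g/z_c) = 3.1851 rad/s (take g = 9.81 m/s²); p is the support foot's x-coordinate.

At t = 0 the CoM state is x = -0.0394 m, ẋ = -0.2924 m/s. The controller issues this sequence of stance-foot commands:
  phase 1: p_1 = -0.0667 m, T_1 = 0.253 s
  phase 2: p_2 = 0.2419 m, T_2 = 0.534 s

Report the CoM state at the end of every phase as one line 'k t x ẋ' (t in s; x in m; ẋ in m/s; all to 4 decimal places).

phase 1: p=-0.0667, T=0.253, ωT=0.805830, cosh=1.342636, sinh=0.895919; start (x,ẋ)=(-0.039400, -0.292400) → end (x,ẋ)=(-0.112294, -0.314684)
phase 2: p=0.2419, T=0.534, ωT=1.700843, cosh=2.830548, sinh=2.648018; start (x,ẋ)=(-0.112294, -0.314684) → end (x,ẋ)=(-1.022283, -3.878068)

1 0.2530 -0.1123 -0.3147
2 0.7870 -1.0223 -3.8781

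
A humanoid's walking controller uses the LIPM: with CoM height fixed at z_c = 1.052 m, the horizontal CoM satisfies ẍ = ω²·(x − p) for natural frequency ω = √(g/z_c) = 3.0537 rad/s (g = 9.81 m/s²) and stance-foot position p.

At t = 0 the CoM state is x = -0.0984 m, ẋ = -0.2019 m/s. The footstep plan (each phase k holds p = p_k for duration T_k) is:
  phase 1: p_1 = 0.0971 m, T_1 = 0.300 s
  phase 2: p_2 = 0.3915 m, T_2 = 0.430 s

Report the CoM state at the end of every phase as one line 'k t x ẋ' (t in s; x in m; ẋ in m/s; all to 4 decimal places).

phase 1: p=0.0971, T=0.300, ωT=0.916110, cosh=1.449810, sinh=1.049738; start (x,ẋ)=(-0.098400, -0.201900) → end (x,ẋ)=(-0.255743, -0.919409)
phase 2: p=0.3915, T=0.430, ωT=1.313091, cosh=1.993317, sinh=1.724330; start (x,ẋ)=(-0.255743, -0.919409) → end (x,ẋ)=(-1.417822, -5.240786)

1 0.3000 -0.2557 -0.9194
2 0.7300 -1.4178 -5.2408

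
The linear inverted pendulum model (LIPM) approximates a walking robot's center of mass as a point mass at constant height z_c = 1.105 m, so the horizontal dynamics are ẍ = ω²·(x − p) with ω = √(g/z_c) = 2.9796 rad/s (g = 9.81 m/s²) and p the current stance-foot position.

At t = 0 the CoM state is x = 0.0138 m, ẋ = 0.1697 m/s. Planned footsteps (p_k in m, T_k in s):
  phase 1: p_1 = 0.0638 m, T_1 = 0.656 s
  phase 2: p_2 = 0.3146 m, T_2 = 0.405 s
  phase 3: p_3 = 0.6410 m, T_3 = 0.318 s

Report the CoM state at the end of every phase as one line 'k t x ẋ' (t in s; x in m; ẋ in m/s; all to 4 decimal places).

phase 1: p=0.0638, T=0.656, ωT=1.954618, cosh=3.601418, sinh=3.459800; start (x,ẋ)=(0.013800, 0.169700) → end (x,ẋ)=(0.080778, 0.095720)
phase 2: p=0.3146, T=0.405, ωT=1.206738, cosh=1.820867, sinh=1.521696; start (x,ẋ)=(0.080778, 0.095720) → end (x,ẋ)=(-0.062274, -0.885865)
phase 3: p=0.6410, T=0.318, ωT=0.947513, cosh=1.483495, sinh=1.095791; start (x,ẋ)=(-0.062274, -0.885865) → end (x,ẋ)=(-0.728093, -3.610379)

1 0.6560 0.0808 0.0957
2 1.0610 -0.0623 -0.8859
3 1.3790 -0.7281 -3.6104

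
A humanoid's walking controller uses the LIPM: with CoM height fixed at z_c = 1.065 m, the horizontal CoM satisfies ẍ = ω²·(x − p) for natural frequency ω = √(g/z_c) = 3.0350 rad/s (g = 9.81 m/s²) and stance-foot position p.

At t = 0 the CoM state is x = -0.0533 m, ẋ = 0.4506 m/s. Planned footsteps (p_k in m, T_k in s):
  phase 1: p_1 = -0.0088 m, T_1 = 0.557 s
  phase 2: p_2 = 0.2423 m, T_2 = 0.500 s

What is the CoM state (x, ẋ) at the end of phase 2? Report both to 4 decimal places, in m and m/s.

x = 0.9238, ẋ = 2.2591

phase 1: p=-0.0088, T=0.557, ωT=1.690495, cosh=2.803296, sinh=2.618868; start (x,ẋ)=(-0.053300, 0.450600) → end (x,ẋ)=(0.255271, 0.909467)
phase 2: p=0.2423, T=0.500, ωT=1.517500, cosh=2.390034, sinh=2.170775; start (x,ẋ)=(0.255271, 0.909467) → end (x,ẋ)=(0.923795, 2.259116)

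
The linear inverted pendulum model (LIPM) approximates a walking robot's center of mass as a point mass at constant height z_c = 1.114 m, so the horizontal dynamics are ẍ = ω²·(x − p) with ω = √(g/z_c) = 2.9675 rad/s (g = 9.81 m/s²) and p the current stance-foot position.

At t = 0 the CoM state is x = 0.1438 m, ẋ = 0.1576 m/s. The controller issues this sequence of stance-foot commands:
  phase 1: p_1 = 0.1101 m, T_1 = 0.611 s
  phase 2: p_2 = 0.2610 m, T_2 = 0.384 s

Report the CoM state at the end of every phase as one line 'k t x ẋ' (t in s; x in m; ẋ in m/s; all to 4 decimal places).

1 0.6110 0.3746 0.7942
2 0.9950 0.8320 1.8409

phase 1: p=0.1101, T=0.611, ωT=1.813142, cosh=3.146410, sinh=2.983270; start (x,ẋ)=(0.143800, 0.157600) → end (x,ẋ)=(0.374572, 0.794215)
phase 2: p=0.2610, T=0.384, ωT=1.139520, cosh=1.722620, sinh=1.402648; start (x,ẋ)=(0.374572, 0.794215) → end (x,ẋ)=(0.832042, 1.840857)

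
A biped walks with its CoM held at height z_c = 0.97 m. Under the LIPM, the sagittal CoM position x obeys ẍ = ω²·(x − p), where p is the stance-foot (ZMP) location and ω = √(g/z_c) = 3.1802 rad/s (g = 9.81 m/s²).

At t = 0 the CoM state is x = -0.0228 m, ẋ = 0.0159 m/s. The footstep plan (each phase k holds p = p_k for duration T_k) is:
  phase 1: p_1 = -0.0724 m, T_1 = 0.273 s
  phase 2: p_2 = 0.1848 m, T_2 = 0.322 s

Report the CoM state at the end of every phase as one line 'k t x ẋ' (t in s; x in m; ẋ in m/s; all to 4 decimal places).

1 0.2730 0.0020 0.1771
2 0.5950 -0.0350 -0.4266

phase 1: p=-0.0724, T=0.273, ωT=0.868195, cosh=1.401157, sinh=0.981448; start (x,ẋ)=(-0.022800, 0.015900) → end (x,ẋ)=(0.002004, 0.177090)
phase 2: p=0.1848, T=0.322, ωT=1.024024, cosh=1.571762, sinh=1.212616; start (x,ẋ)=(0.002004, 0.177090) → end (x,ẋ)=(-0.034987, -0.426583)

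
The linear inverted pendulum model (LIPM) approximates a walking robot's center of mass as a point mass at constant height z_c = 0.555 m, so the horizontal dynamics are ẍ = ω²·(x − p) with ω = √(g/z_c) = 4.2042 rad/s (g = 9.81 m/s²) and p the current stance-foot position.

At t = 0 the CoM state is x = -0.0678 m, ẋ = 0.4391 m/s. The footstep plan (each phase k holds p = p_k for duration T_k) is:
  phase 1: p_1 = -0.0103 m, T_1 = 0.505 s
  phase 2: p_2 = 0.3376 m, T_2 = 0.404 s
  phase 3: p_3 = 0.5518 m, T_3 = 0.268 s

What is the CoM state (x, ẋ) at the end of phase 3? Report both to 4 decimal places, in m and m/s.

phase 1: p=-0.0103, T=0.505, ωT=2.123121, cosh=4.238419, sinh=4.118761; start (x,ẋ)=(-0.067800, 0.439100) → end (x,ẋ)=(0.176167, 0.865414)
phase 2: p=0.3376, T=0.404, ωT=1.698497, cosh=2.824342, sinh=2.641383; start (x,ẋ)=(0.176167, 0.865414) → end (x,ẋ)=(0.425375, 0.651532)
phase 3: p=0.5518, T=0.268, ωT=1.126726, cosh=1.704815, sinh=1.380722; start (x,ẋ)=(0.425375, 0.651532) → end (x,ẋ)=(0.550242, 0.376866)

x = 0.5502, ẋ = 0.3769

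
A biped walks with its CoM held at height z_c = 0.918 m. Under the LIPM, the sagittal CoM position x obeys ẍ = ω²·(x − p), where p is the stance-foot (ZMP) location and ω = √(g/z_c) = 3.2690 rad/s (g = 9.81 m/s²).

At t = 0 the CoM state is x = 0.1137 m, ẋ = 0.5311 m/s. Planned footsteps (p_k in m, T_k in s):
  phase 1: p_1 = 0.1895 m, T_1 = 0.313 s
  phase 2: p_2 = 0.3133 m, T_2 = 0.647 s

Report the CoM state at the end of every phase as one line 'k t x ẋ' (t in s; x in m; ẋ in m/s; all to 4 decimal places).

1 0.3130 0.2672 0.5341
2 0.9600 0.7869 1.6308

phase 1: p=0.1895, T=0.313, ωT=1.023197, cosh=1.570759, sinh=1.211315; start (x,ẋ)=(0.113700, 0.531100) → end (x,ẋ)=(0.267234, 0.534078)
phase 2: p=0.3133, T=0.647, ωT=2.115043, cosh=4.205285, sinh=4.084657; start (x,ẋ)=(0.267234, 0.534078) → end (x,ẋ)=(0.786915, 1.630837)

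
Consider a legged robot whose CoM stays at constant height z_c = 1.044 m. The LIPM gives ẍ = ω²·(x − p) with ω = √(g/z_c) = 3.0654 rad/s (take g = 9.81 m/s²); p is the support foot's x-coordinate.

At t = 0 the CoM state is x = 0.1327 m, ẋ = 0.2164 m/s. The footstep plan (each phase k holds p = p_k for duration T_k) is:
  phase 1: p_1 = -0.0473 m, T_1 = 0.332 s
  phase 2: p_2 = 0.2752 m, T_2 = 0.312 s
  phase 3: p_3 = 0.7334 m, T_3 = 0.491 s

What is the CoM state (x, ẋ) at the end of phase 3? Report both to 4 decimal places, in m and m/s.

phase 1: p=-0.0473, T=0.332, ωT=1.017713, cosh=1.564140, sinh=1.202719; start (x,ẋ)=(0.132700, 0.216400) → end (x,ẋ)=(0.319150, 1.002107)
phase 2: p=0.2752, T=0.312, ωT=0.956405, cosh=1.493298, sinh=1.109026; start (x,ẋ)=(0.319150, 1.002107) → end (x,ẋ)=(0.703382, 1.645858)
phase 3: p=0.7334, T=0.491, ωT=1.505111, cosh=2.363324, sinh=2.141331; start (x,ẋ)=(0.703382, 1.645858) → end (x,ẋ)=(1.812169, 3.692653)

x = 1.8122, ẋ = 3.6927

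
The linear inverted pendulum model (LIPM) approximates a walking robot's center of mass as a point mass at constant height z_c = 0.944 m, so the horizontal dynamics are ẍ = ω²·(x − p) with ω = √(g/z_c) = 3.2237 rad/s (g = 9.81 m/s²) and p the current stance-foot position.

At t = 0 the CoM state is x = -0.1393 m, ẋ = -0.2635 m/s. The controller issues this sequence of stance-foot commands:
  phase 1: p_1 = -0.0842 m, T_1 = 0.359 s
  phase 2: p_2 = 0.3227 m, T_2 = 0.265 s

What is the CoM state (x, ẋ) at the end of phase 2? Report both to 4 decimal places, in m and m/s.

phase 1: p=-0.0842, T=0.359, ωT=1.157308, cosh=1.747845, sinh=1.433514; start (x,ẋ)=(-0.139300, -0.263500) → end (x,ẋ)=(-0.297679, -0.715186)
phase 2: p=0.3227, T=0.265, ωT=0.854280, cosh=1.387636, sinh=0.962047; start (x,ẋ)=(-0.297679, -0.715186) → end (x,ẋ)=(-0.751593, -2.916432)

x = -0.7516, ẋ = -2.9164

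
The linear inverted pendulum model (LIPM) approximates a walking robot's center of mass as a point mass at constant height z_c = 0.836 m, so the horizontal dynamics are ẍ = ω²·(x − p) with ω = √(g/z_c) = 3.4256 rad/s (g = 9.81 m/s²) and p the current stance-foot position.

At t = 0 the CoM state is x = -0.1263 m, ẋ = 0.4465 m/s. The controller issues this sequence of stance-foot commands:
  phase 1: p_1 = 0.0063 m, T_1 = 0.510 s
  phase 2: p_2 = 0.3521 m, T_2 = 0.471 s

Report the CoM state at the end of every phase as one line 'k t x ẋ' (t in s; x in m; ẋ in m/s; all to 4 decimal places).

phase 1: p=0.0063, T=0.510, ωT=1.747056, cosh=2.955986, sinh=2.781700; start (x,ẋ)=(-0.126300, 0.446500) → end (x,ẋ)=(-0.023091, 0.056304)
phase 2: p=0.3521, T=0.471, ωT=1.613458, cosh=2.609668, sinh=2.410471; start (x,ẋ)=(-0.023091, 0.056304) → end (x,ẋ)=(-0.587405, -2.951135)

1 0.5100 -0.0231 0.0563
2 0.9810 -0.5874 -2.9511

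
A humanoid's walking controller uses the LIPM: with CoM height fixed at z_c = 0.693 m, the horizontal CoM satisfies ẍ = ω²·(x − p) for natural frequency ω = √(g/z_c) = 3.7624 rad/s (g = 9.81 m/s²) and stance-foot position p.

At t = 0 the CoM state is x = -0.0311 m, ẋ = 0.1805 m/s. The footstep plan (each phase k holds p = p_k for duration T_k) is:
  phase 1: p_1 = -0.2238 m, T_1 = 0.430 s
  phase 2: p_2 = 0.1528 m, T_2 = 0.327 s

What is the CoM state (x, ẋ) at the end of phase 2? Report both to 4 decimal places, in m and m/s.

phase 1: p=-0.2238, T=0.430, ωT=1.617832, cosh=2.620238, sinh=2.421909; start (x,ẋ)=(-0.031100, 0.180500) → end (x,ẋ)=(0.397310, 2.228872)
phase 2: p=0.1528, T=0.327, ωT=1.230305, cosh=1.857238, sinh=1.565034; start (x,ẋ)=(0.397310, 2.228872) → end (x,ẋ)=(1.534051, 5.579292)

x = 1.5341, ẋ = 5.5793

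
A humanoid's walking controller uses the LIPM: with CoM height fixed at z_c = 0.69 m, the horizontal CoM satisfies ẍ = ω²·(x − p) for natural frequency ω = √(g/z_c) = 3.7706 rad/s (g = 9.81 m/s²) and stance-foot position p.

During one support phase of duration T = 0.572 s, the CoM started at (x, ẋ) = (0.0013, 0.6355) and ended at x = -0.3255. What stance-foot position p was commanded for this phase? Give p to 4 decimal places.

ωT = 3.7706·0.572 = 2.156783; cosh(ωT) = 4.379493, sinh(ωT) = 4.263796
x(T) = p + (x₀−p)·cosh(ωT) + (ẋ₀/ω)·sinh(ωT) ⇒ p·(1 − cosh) = x(T) − x₀·cosh − (ẋ₀/ω)·sinh
numerator   = -0.3255 − (0.0013)·4.379493 − (0.6355/3.7706)·4.263796 = -1.049817
denominator = 1 − 4.379493 = -3.379493
p = -1.049817 / -3.379493 = 0.3106

p = 0.3106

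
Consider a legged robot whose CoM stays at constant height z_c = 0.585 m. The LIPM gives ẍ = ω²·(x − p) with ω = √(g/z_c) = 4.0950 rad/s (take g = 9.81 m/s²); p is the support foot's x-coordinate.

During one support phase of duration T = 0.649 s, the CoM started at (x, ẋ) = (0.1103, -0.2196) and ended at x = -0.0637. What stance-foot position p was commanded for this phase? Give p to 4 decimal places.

ωT = 4.0950·0.649 = 2.657655; cosh(ωT) = 7.166458, sinh(ωT) = 7.096346
x(T) = p + (x₀−p)·cosh(ωT) + (ẋ₀/ω)·sinh(ωT) ⇒ p·(1 − cosh) = x(T) − x₀·cosh − (ẋ₀/ω)·sinh
numerator   = -0.0637 − (0.1103)·7.166458 − (-0.2196/4.0950)·7.096346 = -0.473609
denominator = 1 − 7.166458 = -6.166458
p = -0.473609 / -6.166458 = 0.0768

p = 0.0768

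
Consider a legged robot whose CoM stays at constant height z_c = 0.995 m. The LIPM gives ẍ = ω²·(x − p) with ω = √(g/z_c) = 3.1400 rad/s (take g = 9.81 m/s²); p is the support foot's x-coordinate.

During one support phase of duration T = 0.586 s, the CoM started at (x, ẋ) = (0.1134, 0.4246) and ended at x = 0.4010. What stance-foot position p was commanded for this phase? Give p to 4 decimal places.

p = 0.1706

ωT = 3.1400·0.586 = 1.840040; cosh(ωT) = 3.227801, sinh(ωT) = 3.068990
x(T) = p + (x₀−p)·cosh(ωT) + (ẋ₀/ω)·sinh(ωT) ⇒ p·(1 − cosh) = x(T) − x₀·cosh − (ẋ₀/ω)·sinh
numerator   = 0.4010 − (0.1134)·3.227801 − (0.4246/3.1400)·3.068990 = -0.380030
denominator = 1 − 3.227801 = -2.227801
p = -0.380030 / -2.227801 = 0.1706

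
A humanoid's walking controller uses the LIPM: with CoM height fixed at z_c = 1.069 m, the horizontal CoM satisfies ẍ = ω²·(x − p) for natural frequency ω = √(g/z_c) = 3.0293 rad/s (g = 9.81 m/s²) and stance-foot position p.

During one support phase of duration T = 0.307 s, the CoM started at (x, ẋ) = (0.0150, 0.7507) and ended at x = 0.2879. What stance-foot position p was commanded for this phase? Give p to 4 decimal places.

ωT = 3.0293·0.307 = 0.929995; cosh(ωT) = 1.464526, sinh(ωT) = 1.069971
x(T) = p + (x₀−p)·cosh(ωT) + (ẋ₀/ω)·sinh(ωT) ⇒ p·(1 − cosh) = x(T) − x₀·cosh − (ẋ₀/ω)·sinh
numerator   = 0.2879 − (0.0150)·1.464526 − (0.7507/3.0293)·1.069971 = 0.000779
denominator = 1 − 1.464526 = -0.464526
p = 0.000779 / -0.464526 = -0.0017

p = -0.0017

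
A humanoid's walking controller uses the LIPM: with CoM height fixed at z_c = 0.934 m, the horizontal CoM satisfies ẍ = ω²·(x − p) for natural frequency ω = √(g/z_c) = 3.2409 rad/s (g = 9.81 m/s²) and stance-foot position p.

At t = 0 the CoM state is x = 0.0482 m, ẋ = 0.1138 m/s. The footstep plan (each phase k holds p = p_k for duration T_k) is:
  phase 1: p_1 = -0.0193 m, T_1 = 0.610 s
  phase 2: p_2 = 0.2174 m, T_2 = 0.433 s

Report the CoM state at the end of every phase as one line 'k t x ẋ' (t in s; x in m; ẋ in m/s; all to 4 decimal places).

1 0.6100 0.3534 1.1934
2 1.0430 1.2147 3.4170

phase 1: p=-0.0193, T=0.610, ωT=1.976949, cosh=3.679585, sinh=3.541094; start (x,ẋ)=(0.048200, 0.113800) → end (x,ẋ)=(0.353413, 1.193389)
phase 2: p=0.2174, T=0.433, ωT=1.403310, cosh=2.157213, sinh=1.911431; start (x,ẋ)=(0.353413, 1.193389) → end (x,ẋ)=(1.214651, 3.416961)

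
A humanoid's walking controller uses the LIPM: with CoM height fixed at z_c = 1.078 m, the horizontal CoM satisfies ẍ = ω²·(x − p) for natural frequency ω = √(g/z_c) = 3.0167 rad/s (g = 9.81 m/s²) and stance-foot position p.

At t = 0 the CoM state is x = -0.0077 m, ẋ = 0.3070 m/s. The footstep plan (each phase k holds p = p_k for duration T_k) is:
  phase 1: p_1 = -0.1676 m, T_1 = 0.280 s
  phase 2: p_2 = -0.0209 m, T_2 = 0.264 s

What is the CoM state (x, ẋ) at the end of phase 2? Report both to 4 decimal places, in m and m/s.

phase 1: p=-0.1676, T=0.280, ωT=0.844676, cosh=1.378460, sinh=0.948764; start (x,ẋ)=(-0.007700, 0.307000) → end (x,ẋ)=(0.149368, 0.880843)
phase 2: p=-0.0209, T=0.264, ωT=0.796409, cosh=1.334254, sinh=0.883309; start (x,ẋ)=(0.149368, 0.880843) → end (x,ẋ)=(0.464198, 1.628978)

x = 0.4642, ẋ = 1.6290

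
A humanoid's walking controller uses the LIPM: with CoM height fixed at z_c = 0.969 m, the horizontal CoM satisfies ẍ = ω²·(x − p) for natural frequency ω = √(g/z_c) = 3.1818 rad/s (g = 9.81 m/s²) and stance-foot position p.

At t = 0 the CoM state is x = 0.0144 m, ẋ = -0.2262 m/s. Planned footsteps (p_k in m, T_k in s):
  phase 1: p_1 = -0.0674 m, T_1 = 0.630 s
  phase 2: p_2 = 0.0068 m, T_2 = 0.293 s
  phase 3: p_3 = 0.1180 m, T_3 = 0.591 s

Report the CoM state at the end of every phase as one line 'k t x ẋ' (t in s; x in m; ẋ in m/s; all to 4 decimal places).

phase 1: p=-0.0674, T=0.630, ωT=2.004534, cosh=3.778679, sinh=3.643956; start (x,ẋ)=(0.014400, -0.226200) → end (x,ẋ)=(-0.017360, 0.093680)
phase 2: p=0.0068, T=0.293, ωT=0.932267, cosh=1.466961, sinh=1.073301; start (x,ẋ)=(-0.017360, 0.093680) → end (x,ẋ)=(0.002959, 0.054919)
phase 3: p=0.1180, T=0.591, ωT=1.880444, cosh=3.354468, sinh=3.201946; start (x,ẋ)=(0.002959, 0.054919) → end (x,ẋ)=(-0.212634, -0.987805)

1 0.6300 -0.0174 0.0937
2 0.9230 0.0030 0.0549
3 1.5140 -0.2126 -0.9878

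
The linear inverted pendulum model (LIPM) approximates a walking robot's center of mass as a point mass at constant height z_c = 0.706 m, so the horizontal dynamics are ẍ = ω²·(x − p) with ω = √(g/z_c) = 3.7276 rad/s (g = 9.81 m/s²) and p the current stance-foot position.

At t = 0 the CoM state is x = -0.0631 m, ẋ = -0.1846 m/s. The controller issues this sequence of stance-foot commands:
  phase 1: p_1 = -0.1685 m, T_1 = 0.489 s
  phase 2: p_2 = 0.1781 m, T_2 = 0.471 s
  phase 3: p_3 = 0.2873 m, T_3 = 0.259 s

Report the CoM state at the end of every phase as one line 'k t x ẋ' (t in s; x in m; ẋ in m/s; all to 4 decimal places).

phase 1: p=-0.1685, T=0.489, ωT=1.822796, cosh=3.175357, sinh=3.013784; start (x,ẋ)=(-0.063100, -0.184600) → end (x,ẋ)=(0.016933, 0.597912)
phase 2: p=0.1781, T=0.471, ωT=1.755700, cosh=2.980141, sinh=2.807354; start (x,ẋ)=(0.016933, 0.597912) → end (x,ẋ)=(0.148102, 0.095294)
phase 3: p=0.2873, T=0.259, ωT=0.965448, cosh=1.503389, sinh=1.122576; start (x,ẋ)=(0.148102, 0.095294) → end (x,ẋ)=(0.106729, -0.439214)

1 0.4890 0.0169 0.5979
2 0.9600 0.1481 0.0953
3 1.2190 0.1067 -0.4392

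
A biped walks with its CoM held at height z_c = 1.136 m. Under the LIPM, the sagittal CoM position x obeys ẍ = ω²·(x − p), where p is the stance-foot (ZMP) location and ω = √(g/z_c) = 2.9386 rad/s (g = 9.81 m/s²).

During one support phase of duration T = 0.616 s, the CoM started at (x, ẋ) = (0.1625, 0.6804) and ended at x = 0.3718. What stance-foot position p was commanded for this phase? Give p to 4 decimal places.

ωT = 2.9386·0.616 = 1.810178; cosh(ωT) = 3.137579, sinh(ωT) = 2.973954
x(T) = p + (x₀−p)·cosh(ωT) + (ẋ₀/ω)·sinh(ωT) ⇒ p·(1 − cosh) = x(T) − x₀·cosh − (ẋ₀/ω)·sinh
numerator   = 0.3718 − (0.1625)·3.137579 − (0.6804/2.9386)·2.973954 = -0.826642
denominator = 1 − 3.137579 = -2.137579
p = -0.826642 / -2.137579 = 0.3867

p = 0.3867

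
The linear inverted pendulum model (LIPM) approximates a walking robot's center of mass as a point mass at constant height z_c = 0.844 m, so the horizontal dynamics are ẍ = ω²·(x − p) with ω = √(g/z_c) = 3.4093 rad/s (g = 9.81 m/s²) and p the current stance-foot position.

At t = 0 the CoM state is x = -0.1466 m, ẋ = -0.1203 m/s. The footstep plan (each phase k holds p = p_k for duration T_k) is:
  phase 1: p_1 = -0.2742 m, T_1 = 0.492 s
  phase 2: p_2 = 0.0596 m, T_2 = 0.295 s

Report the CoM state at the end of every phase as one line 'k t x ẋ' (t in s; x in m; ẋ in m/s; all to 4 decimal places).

1 0.4920 -0.0120 0.7902
2 0.7870 0.2231 0.9358

phase 1: p=-0.2742, T=0.492, ωT=1.677376, cosh=2.769178, sinh=2.582315; start (x,ẋ)=(-0.146600, -0.120300) → end (x,ẋ)=(-0.011972, 0.790244)
phase 2: p=0.0596, T=0.295, ωT=1.005743, cosh=1.549856, sinh=1.184083; start (x,ẋ)=(-0.011972, 0.790244) → end (x,ẋ)=(0.223133, 0.935835)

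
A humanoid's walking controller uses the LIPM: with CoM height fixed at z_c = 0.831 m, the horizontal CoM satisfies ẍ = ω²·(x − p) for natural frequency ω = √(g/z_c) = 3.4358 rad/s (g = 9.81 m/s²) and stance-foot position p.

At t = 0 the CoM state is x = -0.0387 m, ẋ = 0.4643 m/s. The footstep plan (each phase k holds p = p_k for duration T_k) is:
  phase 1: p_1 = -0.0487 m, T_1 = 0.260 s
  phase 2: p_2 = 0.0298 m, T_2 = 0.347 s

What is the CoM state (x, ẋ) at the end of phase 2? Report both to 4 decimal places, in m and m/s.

phase 1: p=-0.0487, T=0.260, ωT=0.893308, cosh=1.426249, sinh=1.016949; start (x,ẋ)=(-0.038700, 0.464300) → end (x,ẋ)=(0.102989, 0.697148)
phase 2: p=0.0298, T=0.347, ωT=1.192223, cosh=1.798971, sinh=1.495425; start (x,ẋ)=(0.102989, 0.697148) → end (x,ẋ)=(0.464897, 1.630191)

x = 0.4649, ẋ = 1.6302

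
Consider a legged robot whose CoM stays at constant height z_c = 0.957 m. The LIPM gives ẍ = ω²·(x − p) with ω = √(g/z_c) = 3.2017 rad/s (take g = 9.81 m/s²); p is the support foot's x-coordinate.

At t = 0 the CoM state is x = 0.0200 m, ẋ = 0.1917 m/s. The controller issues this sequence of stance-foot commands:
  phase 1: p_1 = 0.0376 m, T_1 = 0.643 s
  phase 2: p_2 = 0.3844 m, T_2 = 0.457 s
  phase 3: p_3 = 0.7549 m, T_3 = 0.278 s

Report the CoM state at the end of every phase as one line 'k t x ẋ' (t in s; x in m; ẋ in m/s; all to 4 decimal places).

1 0.6430 0.1983 0.5461
2 1.1000 0.3095 0.0247
3 1.3780 0.1290 -1.4084

phase 1: p=0.0376, T=0.643, ωT=2.058693, cosh=3.981672, sinh=3.854051; start (x,ẋ)=(0.020000, 0.191700) → end (x,ẋ)=(0.198282, 0.546111)
phase 2: p=0.3844, T=0.457, ωT=1.463177, cosh=2.275580, sinh=2.044081; start (x,ẋ)=(0.198282, 0.546111) → end (x,ẋ)=(0.309530, 0.024662)
phase 3: p=0.7549, T=0.278, ωT=0.890073, cosh=1.422966, sinh=1.012340; start (x,ẋ)=(0.309530, 0.024662) → end (x,ẋ)=(0.128951, -1.408445)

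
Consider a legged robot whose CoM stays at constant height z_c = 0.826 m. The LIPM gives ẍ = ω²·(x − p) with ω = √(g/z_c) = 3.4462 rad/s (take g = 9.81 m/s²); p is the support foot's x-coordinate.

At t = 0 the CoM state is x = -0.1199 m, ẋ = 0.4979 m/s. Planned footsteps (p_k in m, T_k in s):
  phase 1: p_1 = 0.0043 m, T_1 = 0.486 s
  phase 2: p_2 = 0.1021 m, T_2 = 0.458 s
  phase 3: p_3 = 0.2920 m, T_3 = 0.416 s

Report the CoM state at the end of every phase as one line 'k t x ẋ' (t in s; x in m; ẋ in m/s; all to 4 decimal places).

phase 1: p=0.0043, T=0.486, ωT=1.674853, cosh=2.762674, sinh=2.575338; start (x,ẋ)=(-0.119900, 0.497900) → end (x,ẋ)=(0.033256, 0.273244)
phase 2: p=0.1021, T=0.458, ωT=1.578360, cosh=2.526656, sinh=2.320343; start (x,ẋ)=(0.033256, 0.273244) → end (x,ẋ)=(0.112130, 0.139888)
phase 3: p=0.2920, T=0.416, ωT=1.433619, cosh=2.216147, sinh=1.977703; start (x,ẋ)=(0.112130, 0.139888) → end (x,ẋ)=(-0.026339, -0.915899)

1 0.4860 0.0333 0.2732
2 0.9440 0.1121 0.1399
3 1.3600 -0.0263 -0.9159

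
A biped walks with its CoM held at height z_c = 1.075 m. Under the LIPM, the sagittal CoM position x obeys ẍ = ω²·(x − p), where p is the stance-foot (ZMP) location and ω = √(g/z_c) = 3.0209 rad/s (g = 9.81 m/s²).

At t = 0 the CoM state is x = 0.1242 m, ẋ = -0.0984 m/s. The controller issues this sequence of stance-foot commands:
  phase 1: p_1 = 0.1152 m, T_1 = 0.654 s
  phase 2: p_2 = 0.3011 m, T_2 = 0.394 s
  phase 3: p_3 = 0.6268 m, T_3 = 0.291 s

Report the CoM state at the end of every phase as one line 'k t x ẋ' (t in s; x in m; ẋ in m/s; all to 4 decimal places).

1 0.6540 0.0331 -0.2655
2 1.0480 -0.3114 -1.6847
3 1.3390 -1.2537 -5.2035

phase 1: p=0.1152, T=0.654, ωT=1.975669, cosh=3.675054, sinh=3.536386; start (x,ẋ)=(0.124200, -0.098400) → end (x,ẋ)=(0.033085, -0.265478)
phase 2: p=0.3011, T=0.394, ωT=1.190235, cosh=1.796001, sinh=1.491851; start (x,ẋ)=(0.033085, -0.265478) → end (x,ẋ)=(-0.311360, -1.684673)
phase 3: p=0.6268, T=0.291, ωT=0.879082, cosh=1.411926, sinh=0.996762; start (x,ẋ)=(-0.311360, -1.684673) → end (x,ẋ)=(-1.253679, -5.203544)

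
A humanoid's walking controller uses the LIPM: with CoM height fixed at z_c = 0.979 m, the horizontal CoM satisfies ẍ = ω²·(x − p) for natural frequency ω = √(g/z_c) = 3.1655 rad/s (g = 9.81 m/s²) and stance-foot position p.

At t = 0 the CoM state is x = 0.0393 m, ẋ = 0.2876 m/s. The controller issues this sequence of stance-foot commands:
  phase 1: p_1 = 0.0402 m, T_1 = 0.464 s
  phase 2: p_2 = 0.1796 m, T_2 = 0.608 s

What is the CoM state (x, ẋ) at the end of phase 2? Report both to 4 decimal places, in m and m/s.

phase 1: p=0.0402, T=0.464, ωT=1.468792, cosh=2.287094, sinh=2.056891; start (x,ẋ)=(0.039300, 0.287600) → end (x,ẋ)=(0.225019, 0.651908)
phase 2: p=0.1796, T=0.608, ωT=1.924624, cosh=3.499251, sinh=3.353320; start (x,ẋ)=(0.225019, 0.651908) → end (x,ẋ)=(1.029122, 2.763315)

x = 1.0291, ẋ = 2.7633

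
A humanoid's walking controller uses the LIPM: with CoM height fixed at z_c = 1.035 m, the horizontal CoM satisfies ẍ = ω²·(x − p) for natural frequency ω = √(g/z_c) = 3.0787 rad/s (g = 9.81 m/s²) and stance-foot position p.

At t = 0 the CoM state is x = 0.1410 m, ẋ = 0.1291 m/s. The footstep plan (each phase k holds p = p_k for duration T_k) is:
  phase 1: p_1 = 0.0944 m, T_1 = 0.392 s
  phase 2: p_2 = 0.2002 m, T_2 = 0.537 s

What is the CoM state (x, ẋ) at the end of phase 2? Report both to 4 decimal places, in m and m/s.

phase 1: p=0.0944, T=0.392, ωT=1.206850, cosh=1.821039, sinh=1.521901; start (x,ẋ)=(0.141000, 0.129100) → end (x,ẋ)=(0.243079, 0.453439)
phase 2: p=0.2002, T=0.537, ωT=1.653262, cosh=2.707708, sinh=2.516284; start (x,ẋ)=(0.243079, 0.453439) → end (x,ẋ)=(0.686908, 1.559957)

x = 0.6869, ẋ = 1.5600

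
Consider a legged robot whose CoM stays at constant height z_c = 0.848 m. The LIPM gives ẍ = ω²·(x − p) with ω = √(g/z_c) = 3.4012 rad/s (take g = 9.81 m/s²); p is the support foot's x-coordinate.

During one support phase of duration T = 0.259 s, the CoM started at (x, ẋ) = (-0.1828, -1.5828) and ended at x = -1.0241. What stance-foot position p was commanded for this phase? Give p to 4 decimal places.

ωT = 3.4012·0.259 = 0.880911; cosh(ωT) = 1.413751, sinh(ωT) = 0.999346
x(T) = p + (x₀−p)·cosh(ωT) + (ẋ₀/ω)·sinh(ωT) ⇒ p·(1 − cosh) = x(T) − x₀·cosh − (ẋ₀/ω)·sinh
numerator   = -1.0241 − (-0.1828)·1.413751 − (-1.5828/3.4012)·0.999346 = -0.300606
denominator = 1 − 1.413751 = -0.413751
p = -0.300606 / -0.413751 = 0.7265

p = 0.7265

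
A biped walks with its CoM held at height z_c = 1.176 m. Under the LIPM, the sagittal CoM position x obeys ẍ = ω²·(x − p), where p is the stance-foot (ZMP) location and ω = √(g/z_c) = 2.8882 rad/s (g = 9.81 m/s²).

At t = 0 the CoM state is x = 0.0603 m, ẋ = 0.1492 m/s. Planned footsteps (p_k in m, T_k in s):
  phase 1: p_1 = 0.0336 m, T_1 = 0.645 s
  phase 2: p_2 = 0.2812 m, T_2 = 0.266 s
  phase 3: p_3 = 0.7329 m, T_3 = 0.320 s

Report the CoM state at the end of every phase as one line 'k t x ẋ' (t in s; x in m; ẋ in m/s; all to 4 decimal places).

1 0.6450 0.2841 0.7346
2 0.9110 0.5002 0.9693
3 1.2310 0.7497 0.7000

phase 1: p=0.0336, T=0.645, ωT=1.862889, cosh=3.298773, sinh=3.143549; start (x,ẋ)=(0.060300, 0.149200) → end (x,ẋ)=(0.284068, 0.734591)
phase 2: p=0.2812, T=0.266, ωT=0.768261, cosh=1.309916, sinh=0.846098; start (x,ẋ)=(0.284068, 0.734591) → end (x,ẋ)=(0.500156, 0.969262)
phase 3: p=0.7329, T=0.320, ωT=0.924224, cosh=1.458376, sinh=1.061536; start (x,ẋ)=(0.500156, 0.969262) → end (x,ẋ)=(0.749716, 0.699971)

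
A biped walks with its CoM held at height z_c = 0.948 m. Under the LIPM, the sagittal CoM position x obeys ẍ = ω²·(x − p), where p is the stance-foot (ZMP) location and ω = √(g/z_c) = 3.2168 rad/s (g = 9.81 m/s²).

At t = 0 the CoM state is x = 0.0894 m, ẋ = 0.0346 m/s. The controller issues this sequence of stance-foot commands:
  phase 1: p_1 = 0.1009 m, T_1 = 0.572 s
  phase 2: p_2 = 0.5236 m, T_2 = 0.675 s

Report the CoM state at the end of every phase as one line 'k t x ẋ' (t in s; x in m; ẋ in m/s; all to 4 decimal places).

1 0.5720 0.0968 -0.0018
2 1.2470 -1.3748 -5.9504

phase 1: p=0.1009, T=0.572, ωT=1.840010, cosh=3.227707, sinh=3.068891; start (x,ẋ)=(0.089400, 0.034600) → end (x,ẋ)=(0.096790, -0.001849)
phase 2: p=0.5236, T=0.675, ωT=2.171340, cosh=4.442026, sinh=4.328002; start (x,ẋ)=(0.096790, -0.001849) → end (x,ẋ)=(-1.374788, -5.950392)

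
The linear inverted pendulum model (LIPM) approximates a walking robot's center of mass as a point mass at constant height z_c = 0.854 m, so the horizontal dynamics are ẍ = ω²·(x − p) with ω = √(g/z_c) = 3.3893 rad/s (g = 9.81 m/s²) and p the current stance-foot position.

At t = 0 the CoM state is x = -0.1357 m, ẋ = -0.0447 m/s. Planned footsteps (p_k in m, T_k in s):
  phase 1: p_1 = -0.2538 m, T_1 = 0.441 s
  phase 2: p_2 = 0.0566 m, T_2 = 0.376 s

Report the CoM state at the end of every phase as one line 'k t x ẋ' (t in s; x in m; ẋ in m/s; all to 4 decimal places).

1 0.4410 -0.0052 0.7427
2 0.8170 0.2986 1.0864

phase 1: p=-0.2538, T=0.441, ωT=1.494681, cosh=2.341118, sinh=2.116798; start (x,ẋ)=(-0.135700, -0.044700) → end (x,ẋ)=(-0.005232, 0.742656)
phase 2: p=0.0566, T=0.376, ωT=1.274377, cosh=1.928039, sinh=1.648433; start (x,ẋ)=(-0.005232, 0.742656) → end (x,ẋ)=(0.298588, 1.086415)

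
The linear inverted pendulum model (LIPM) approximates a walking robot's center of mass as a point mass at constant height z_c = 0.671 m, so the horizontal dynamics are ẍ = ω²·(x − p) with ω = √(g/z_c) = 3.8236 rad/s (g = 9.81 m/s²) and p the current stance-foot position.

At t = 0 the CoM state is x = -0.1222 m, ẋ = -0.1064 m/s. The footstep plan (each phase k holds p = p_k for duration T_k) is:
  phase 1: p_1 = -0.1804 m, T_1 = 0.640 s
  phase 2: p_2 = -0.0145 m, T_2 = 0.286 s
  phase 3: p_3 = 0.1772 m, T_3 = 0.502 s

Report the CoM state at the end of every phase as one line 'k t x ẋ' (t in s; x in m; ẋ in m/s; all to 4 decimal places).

1 0.6400 -0.0012 0.6567
2 0.9260 0.2351 1.1575
3 1.4280 1.3886 4.7691

phase 1: p=-0.1804, T=0.640, ωT=2.447104, cosh=5.820690, sinh=5.734146; start (x,ẋ)=(-0.122200, -0.106400) → end (x,ẋ)=(-0.001201, 0.656718)
phase 2: p=-0.0145, T=0.286, ωT=1.093550, cosh=1.659938, sinh=1.324913; start (x,ẋ)=(-0.001201, 0.656718) → end (x,ẋ)=(0.235134, 1.157484)
phase 3: p=0.1772, T=0.502, ωT=1.919447, cosh=3.481938, sinh=3.335250; start (x,ẋ)=(0.235134, 1.157484) → end (x,ẋ)=(1.388574, 4.769105)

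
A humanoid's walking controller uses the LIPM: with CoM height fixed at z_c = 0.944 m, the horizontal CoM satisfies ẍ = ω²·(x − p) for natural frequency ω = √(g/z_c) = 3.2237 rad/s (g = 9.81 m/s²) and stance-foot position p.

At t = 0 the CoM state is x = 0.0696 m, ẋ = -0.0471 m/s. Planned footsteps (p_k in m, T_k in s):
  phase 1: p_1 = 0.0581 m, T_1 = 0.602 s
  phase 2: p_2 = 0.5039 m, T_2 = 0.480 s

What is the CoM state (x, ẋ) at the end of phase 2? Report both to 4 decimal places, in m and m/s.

x = -0.6415, ẋ = -3.3890

phase 1: p=0.0581, T=0.602, ωT=1.940667, cosh=3.553502, sinh=3.409894; start (x,ẋ)=(0.069600, -0.047100) → end (x,ẋ)=(0.049145, -0.040956)
phase 2: p=0.5039, T=0.480, ωT=1.547376, cosh=2.455965, sinh=2.243159; start (x,ẋ)=(0.049145, -0.040956) → end (x,ẋ)=(-0.641461, -3.389045)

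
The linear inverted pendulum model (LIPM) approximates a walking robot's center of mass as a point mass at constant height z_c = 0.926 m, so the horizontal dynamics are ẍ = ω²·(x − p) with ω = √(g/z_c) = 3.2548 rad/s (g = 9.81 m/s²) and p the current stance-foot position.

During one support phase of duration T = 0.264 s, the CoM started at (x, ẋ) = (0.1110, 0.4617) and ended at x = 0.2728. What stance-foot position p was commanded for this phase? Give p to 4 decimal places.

ωT = 3.2548·0.264 = 0.859267; cosh(ωT) = 1.392451, sinh(ωT) = 0.968979
x(T) = p + (x₀−p)·cosh(ωT) + (ẋ₀/ω)·sinh(ωT) ⇒ p·(1 − cosh) = x(T) − x₀·cosh − (ẋ₀/ω)·sinh
numerator   = 0.2728 − (0.1110)·1.392451 − (0.4617/3.2548)·0.968979 = -0.019214
denominator = 1 − 1.392451 = -0.392451
p = -0.019214 / -0.392451 = 0.0490

p = 0.0490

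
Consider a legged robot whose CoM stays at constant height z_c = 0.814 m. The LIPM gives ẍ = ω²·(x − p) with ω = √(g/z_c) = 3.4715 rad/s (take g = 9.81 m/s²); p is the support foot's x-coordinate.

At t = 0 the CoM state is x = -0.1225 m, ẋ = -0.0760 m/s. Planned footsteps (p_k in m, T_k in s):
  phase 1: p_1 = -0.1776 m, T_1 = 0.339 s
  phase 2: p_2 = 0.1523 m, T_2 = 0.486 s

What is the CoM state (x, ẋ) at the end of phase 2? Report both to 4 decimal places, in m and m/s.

phase 1: p=-0.1776, T=0.339, ωT=1.176839, cosh=1.776177, sinh=1.467925; start (x,ẋ)=(-0.122500, -0.076000) → end (x,ẋ)=(-0.111869, 0.145795)
phase 2: p=0.1523, T=0.486, ωT=1.687149, cosh=2.794549, sinh=2.609503; start (x,ẋ)=(-0.111869, 0.145795) → end (x,ẋ)=(-0.476341, -1.985650)

x = -0.4763, ẋ = -1.9856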